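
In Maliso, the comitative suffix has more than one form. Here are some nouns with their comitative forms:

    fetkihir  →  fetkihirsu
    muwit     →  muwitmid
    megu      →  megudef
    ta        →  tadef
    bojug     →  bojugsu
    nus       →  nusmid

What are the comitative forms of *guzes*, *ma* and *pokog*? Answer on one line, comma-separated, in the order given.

Looking at the final sound of each stem: -mid when the stem ends in a voiceless consonant (*muwit*, *nus*); -su when the stem ends in a voiced consonant (*fetkihir*, *bojug*); -def when the stem ends in a vowel (*megu*, *ta*).
The final sound of *guzes* is /s/, which is a voiceless consonant, so the suffix is -mid, giving *guzesmid*.
The final sound of *ma* is /a/, which is a vowel, so the suffix is -def, giving *madef*.
Since the final sound of *pokog* is /g/ (a voiced consonant), it takes -su, giving *pokogsu*.

guzesmid, madef, pokogsu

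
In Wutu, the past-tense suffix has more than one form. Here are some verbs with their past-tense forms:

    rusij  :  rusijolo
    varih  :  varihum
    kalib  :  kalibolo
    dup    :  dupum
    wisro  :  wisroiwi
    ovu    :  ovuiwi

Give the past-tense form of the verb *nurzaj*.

The pattern is voicing of the final sound: -um when the stem ends in a voiceless consonant (*varih*, *dup*); -olo when the stem ends in a voiced consonant (*rusij*, *kalib*); -iwi when the stem ends in a vowel (*wisro*, *ovu*).
*nurzaj*: final sound = /j/, a voiced consonant → -olo → *nurzajolo*.

nurzajolo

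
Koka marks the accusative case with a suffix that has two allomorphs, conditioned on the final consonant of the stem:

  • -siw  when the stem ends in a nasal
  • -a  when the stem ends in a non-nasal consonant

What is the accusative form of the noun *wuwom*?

wuwomsiw

Since the final consonant of *wuwom* is /m/ (a nasal), it takes -siw, giving *wuwomsiw*.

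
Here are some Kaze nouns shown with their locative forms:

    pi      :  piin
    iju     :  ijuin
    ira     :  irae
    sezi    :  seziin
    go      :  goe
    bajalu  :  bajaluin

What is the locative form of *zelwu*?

zelwuin

The suffix is conditioned by the last vowel: -in when the last vowel of the stem is a high vowel (*pi*, *iju*, *sezi*, *bajalu*); -e when the last vowel of the stem is a non-high vowel (*ira*, *go*).
The last vowel of *zelwu* is /u/, which is a high vowel, so the suffix is -in, giving *zelwuin*.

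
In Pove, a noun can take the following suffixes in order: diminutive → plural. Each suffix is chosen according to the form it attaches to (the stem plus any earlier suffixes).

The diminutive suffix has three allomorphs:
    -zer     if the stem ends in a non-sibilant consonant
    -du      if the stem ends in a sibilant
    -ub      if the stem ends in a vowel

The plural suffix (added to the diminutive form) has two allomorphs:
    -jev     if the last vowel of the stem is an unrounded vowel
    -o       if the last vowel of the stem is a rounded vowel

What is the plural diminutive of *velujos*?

velujosduo

*velujos* — final sound /s/ (a sibilant) → -du → *velujosdu*.
The last vowel of the diminutive form *velujosdu* is /u/, which is a rounded vowel, so the plural suffix is -o, giving *velujosduo*.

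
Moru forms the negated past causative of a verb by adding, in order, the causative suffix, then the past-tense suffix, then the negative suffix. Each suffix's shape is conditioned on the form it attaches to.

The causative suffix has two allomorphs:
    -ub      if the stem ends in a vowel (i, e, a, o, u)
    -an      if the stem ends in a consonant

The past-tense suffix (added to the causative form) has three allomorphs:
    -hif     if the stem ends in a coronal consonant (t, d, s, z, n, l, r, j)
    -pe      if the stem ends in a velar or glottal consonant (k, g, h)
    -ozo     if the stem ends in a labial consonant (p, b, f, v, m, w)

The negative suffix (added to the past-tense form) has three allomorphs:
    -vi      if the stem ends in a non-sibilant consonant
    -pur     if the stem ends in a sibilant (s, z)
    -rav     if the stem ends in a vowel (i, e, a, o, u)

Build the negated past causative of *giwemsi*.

*giwemsi* — final sound /i/ (a vowel) → -ub → *giwemsiub*.
The causative form *giwemsiub*: final consonant = /b/, labial → -ozo → *giwemsiubozo*.
The final sound of the past-tense form *giwemsiubozo* is /o/, which is a vowel, so the negative suffix is -rav, giving *giwemsiubozorav*.

giwemsiubozorav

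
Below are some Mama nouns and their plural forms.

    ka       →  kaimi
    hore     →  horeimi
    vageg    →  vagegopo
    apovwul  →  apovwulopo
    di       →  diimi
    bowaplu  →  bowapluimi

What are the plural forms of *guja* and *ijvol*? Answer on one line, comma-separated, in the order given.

The pattern is consonant vs. vowel: -opo when the stem ends in a consonant (*vageg*, *apovwul*); -imi when the stem ends in a vowel (*ka*, *hore*, *di*, *bowaplu*).
*guja* — final sound /a/ (a vowel) → -imi → *gujaimi*.
*ijvol* — final sound /l/ (a consonant) → -opo → *ijvolopo*.

gujaimi, ijvolopo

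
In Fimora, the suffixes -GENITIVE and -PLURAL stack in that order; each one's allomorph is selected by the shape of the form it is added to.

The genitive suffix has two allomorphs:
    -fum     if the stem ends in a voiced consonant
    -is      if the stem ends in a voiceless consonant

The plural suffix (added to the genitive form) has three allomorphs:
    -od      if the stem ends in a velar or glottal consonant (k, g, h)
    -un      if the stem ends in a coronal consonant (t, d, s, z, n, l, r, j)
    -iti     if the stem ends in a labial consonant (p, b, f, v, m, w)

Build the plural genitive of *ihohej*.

*ihohej* — final consonant /j/ (voiced) → -fum → *ihohejfum*.
Since the final consonant of the genitive form *ihohejfum* is /m/ (labial), it takes -iti, giving *ihohejfumiti*.

ihohejfumiti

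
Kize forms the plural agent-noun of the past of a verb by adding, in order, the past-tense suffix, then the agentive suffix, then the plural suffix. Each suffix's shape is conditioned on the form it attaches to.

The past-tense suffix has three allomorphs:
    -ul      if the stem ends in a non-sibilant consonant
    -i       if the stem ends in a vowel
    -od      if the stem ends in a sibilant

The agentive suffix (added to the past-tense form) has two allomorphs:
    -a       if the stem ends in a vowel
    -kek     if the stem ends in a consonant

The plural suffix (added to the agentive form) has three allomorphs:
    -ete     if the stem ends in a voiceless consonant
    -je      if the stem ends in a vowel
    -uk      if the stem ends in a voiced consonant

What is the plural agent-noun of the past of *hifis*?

hifisodkekete

*hifis*: final sound = /s/, a sibilant → -od → *hifisod*.
The final sound of the past-tense form *hifisod* is /d/, which is a consonant, so the agentive suffix is -kek, giving *hifisodkek*.
Since the final sound of the agentive form *hifisodkek* is /k/ (a voiceless consonant), it takes -ete, giving *hifisodkekete*.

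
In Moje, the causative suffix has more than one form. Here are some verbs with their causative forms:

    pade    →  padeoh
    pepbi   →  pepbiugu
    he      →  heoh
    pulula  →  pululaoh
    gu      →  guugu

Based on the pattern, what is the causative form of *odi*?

odiugu

Looking at the last vowel of each stem: -ugu when the last vowel of the stem is a high vowel (*pepbi*, *gu*); -oh when the last vowel of the stem is a non-high vowel (*pade*, *he*, *pulula*).
*odi*: last vowel = /i/, a high vowel → -ugu → *odiugu*.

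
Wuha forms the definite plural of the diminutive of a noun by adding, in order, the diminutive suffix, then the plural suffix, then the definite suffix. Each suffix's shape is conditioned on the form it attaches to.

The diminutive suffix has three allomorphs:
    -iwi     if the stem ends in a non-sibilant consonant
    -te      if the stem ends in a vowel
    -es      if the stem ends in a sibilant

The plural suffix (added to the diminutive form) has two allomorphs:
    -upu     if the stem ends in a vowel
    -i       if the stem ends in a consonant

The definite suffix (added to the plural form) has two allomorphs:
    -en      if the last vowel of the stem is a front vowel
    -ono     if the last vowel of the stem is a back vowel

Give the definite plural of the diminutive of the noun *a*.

ateupuono

*a*: final sound = /a/, a vowel → -te → *ate*.
The diminutive form *ate*: final sound = /e/, a vowel → -upu → *ateupu*.
The last vowel of the plural form *ateupu* is /u/, which is a back vowel, so the definite suffix is -ono, giving *ateupuono*.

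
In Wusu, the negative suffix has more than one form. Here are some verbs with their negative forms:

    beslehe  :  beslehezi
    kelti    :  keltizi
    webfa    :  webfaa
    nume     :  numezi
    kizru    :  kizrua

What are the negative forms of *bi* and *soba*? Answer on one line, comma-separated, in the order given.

bizi, sobaa

The pattern is front/back vowel harmony: -zi when the last vowel of the stem is a front vowel (*beslehe*, *kelti*, *nume*); -a when the last vowel of the stem is a back vowel (*webfa*, *kizru*).
Since the last vowel of *bi* is /i/ (a front vowel), it takes -zi, giving *bizi*.
The last vowel of *soba* is /a/, which is a back vowel, so the suffix is -a, giving *sobaa*.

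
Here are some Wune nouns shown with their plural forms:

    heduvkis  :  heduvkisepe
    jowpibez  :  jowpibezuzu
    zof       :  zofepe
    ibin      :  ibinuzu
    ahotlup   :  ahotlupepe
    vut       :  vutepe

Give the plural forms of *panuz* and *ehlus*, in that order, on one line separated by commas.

The pattern is voicing of the final consonant: -epe when the stem ends in a voiceless consonant (*heduvkis*, *zof*, *ahotlup*, *vut*); -uzu when the stem ends in a voiced consonant (*jowpibez*, *ibin*).
*panuz* — final consonant /z/ (voiced) → -uzu → *panuzuzu*.
*ehlus* — final consonant /s/ (voiceless) → -epe → *ehlusepe*.

panuzuzu, ehlusepe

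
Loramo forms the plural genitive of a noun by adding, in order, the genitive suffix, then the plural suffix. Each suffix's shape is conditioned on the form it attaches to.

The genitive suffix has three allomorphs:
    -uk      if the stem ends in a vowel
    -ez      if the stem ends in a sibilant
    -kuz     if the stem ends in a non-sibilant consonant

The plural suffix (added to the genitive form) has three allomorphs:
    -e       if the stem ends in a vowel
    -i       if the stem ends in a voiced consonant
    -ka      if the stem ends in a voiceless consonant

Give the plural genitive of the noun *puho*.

The final sound of *puho* is /o/, which is a vowel, so the genitive suffix is -uk, giving *puhouk*.
The final sound of the genitive form *puhouk* is /k/, which is a voiceless consonant, so the plural suffix is -ka, giving *puhoukka*.

puhoukka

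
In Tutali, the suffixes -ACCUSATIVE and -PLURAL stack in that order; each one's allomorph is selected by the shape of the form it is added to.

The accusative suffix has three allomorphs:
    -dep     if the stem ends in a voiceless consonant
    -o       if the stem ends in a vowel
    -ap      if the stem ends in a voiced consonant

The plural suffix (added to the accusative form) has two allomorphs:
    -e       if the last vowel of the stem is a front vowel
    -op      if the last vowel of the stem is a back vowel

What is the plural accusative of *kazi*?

*kazi*: final sound = /i/, a vowel → -o → *kazio*.
The accusative form *kazio*: last vowel = /o/, a back vowel → -op → *kazioop*.

kazioop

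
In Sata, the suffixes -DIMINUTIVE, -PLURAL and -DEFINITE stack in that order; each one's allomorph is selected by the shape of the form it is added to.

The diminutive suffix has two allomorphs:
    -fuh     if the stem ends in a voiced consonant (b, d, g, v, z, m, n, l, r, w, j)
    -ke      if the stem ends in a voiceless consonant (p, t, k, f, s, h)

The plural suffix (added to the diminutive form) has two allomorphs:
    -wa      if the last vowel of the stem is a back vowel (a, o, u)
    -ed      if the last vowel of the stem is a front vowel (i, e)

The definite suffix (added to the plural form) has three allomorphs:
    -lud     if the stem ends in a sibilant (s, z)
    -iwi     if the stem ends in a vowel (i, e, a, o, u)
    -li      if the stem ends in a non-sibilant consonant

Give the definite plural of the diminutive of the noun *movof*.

movofkeedli

The final consonant of *movof* is /f/, which is voiceless, so the diminutive suffix is -ke, giving *movofke*.
The diminutive form *movofke* — last vowel /e/ (a front vowel) → -ed → *movofkeed*.
Since the final sound of the plural form *movofkeed* is /d/ (a non-sibilant consonant), it takes -li, giving *movofkeedli*.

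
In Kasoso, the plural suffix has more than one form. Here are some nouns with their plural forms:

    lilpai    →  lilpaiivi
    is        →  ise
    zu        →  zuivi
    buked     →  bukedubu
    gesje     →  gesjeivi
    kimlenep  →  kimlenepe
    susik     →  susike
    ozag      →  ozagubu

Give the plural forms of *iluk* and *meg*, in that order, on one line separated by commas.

The pattern is voicing of the final sound: -e when the stem ends in a voiceless consonant (*is*, *kimlenep*, *susik*); -ubu when the stem ends in a voiced consonant (*buked*, *ozag*); -ivi when the stem ends in a vowel (*lilpai*, *zu*, *gesje*).
Since the final sound of *iluk* is /k/ (a voiceless consonant), it takes -e, giving *iluke*.
Since the final sound of *meg* is /g/ (a voiced consonant), it takes -ubu, giving *megubu*.

iluke, megubu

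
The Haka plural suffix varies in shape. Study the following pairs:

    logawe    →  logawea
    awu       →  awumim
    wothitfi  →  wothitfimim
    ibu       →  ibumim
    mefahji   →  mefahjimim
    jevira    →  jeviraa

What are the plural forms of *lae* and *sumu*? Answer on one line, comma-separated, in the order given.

The suffix is conditioned by the last vowel: -mim when the last vowel of the stem is a high vowel (*awu*, *wothitfi*, *ibu*, *mefahji*); -a when the last vowel of the stem is a non-high vowel (*logawe*, *jevira*).
The last vowel of *lae* is /e/, which is a non-high vowel, so the suffix is -a, giving *laea*.
The last vowel of *sumu* is /u/, which is a high vowel, so the suffix is -mim, giving *sumumim*.

laea, sumumim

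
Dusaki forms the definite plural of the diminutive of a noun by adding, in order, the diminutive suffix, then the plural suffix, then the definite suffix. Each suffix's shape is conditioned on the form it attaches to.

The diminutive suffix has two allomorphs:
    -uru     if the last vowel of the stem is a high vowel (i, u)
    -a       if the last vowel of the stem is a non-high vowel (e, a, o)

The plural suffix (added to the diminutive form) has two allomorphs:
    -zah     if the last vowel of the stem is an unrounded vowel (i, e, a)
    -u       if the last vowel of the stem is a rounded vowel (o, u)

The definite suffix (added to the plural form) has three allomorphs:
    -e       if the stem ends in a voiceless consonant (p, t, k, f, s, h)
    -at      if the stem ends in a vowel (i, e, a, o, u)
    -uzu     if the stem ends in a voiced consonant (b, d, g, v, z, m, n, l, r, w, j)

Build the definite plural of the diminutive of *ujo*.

ujoazahe

Since the last vowel of *ujo* is /o/ (a non-high vowel), it takes -a, giving *ujoa*.
The diminutive form *ujoa* — last vowel /a/ (an unrounded vowel) → -zah → *ujoazah*.
The plural form *ujoazah* — final sound /h/ (a voiceless consonant) → -e → *ujoazahe*.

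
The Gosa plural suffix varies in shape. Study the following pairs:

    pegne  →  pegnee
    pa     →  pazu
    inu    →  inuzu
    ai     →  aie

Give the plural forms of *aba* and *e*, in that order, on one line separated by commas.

Looking at the last vowel of each stem: -e when the last vowel of the stem is a front vowel (*pegne*, *ai*); -zu when the last vowel of the stem is a back vowel (*pa*, *inu*).
*aba*: last vowel = /a/, a back vowel → -zu → *abazu*.
The last vowel of *e* is /e/, which is a front vowel, so the suffix is -e, giving *ee*.

abazu, ee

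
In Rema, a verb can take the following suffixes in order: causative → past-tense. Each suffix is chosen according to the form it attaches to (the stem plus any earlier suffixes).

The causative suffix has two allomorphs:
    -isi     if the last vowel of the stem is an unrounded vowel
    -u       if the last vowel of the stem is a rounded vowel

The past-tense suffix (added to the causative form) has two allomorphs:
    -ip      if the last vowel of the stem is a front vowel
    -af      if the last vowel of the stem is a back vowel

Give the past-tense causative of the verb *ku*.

Since the last vowel of *ku* is /u/ (a rounded vowel), it takes -u, giving *kuu*.
The causative form *kuu*: last vowel = /u/, a back vowel → -af → *kuuaf*.

kuuaf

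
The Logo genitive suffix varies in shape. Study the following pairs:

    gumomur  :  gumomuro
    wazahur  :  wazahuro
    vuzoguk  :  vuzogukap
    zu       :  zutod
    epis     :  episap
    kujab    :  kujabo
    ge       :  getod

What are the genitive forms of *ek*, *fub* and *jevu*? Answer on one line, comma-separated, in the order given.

The alternation tracks the final sound of the stem — -ap when the stem ends in a voiceless consonant (*vuzoguk*, *epis*); -o when the stem ends in a voiced consonant (*gumomur*, *wazahur*, *kujab*); -tod when the stem ends in a vowel (*zu*, *ge*).
The final sound of *ek* is /k/, which is a voiceless consonant, so the suffix is -ap, giving *ekap*.
The final sound of *fub* is /b/, which is a voiced consonant, so the suffix is -o, giving *fubo*.
*jevu*: final sound = /u/, a vowel → -tod → *jevutod*.

ekap, fubo, jevutod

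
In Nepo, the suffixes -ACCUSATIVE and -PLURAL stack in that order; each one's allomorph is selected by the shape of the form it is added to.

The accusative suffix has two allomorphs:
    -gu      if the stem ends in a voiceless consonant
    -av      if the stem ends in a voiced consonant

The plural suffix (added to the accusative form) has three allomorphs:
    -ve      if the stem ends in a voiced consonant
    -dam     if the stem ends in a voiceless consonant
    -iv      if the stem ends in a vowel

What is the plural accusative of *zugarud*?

The final consonant of *zugarud* is /d/, which is voiced, so the accusative suffix is -av, giving *zugarudav*.
Since the final sound of the accusative form *zugarudav* is /v/ (a voiced consonant), it takes -ve, giving *zugarudavve*.

zugarudavve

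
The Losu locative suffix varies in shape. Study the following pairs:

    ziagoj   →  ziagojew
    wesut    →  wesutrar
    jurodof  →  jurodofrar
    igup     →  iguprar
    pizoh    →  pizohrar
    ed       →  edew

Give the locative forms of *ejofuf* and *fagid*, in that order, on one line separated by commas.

The suffix is conditioned by the final consonant: -rar when the stem ends in a voiceless consonant (*wesut*, *jurodof*, *igup*, *pizoh*); -ew when the stem ends in a voiced consonant (*ziagoj*, *ed*).
The final consonant of *ejofuf* is /f/, which is voiceless, so the suffix is -rar, giving *ejofufrar*.
*fagid*: final consonant = /d/, voiced → -ew → *fagidew*.

ejofufrar, fagidew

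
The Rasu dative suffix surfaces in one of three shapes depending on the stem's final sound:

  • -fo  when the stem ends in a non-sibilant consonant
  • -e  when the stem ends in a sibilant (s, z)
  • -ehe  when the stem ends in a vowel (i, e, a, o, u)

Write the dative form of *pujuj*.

pujujfo

Since the final sound of *pujuj* is /j/ (a non-sibilant consonant), it takes -fo, giving *pujujfo*.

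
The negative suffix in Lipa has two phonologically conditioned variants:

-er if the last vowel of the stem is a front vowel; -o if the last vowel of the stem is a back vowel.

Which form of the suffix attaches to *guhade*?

*guhade*: last vowel = /e/, a front vowel → -er.

-er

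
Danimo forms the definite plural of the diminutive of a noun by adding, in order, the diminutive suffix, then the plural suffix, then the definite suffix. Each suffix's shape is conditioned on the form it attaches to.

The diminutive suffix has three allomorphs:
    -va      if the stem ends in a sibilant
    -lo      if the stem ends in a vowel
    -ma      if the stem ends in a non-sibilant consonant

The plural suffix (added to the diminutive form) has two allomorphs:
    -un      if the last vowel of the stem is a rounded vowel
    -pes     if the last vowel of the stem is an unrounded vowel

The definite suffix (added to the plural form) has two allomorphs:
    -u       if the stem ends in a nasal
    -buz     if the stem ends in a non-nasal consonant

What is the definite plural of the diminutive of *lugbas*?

*lugbas*: final sound = /s/, a sibilant → -va → *lugbasva*.
The diminutive form *lugbasva*: last vowel = /a/, an unrounded vowel → -pes → *lugbasvapes*.
The final consonant of the plural form *lugbasvapes* is /s/, which is non-nasal, so the definite suffix is -buz, giving *lugbasvapesbuz*.

lugbasvapesbuz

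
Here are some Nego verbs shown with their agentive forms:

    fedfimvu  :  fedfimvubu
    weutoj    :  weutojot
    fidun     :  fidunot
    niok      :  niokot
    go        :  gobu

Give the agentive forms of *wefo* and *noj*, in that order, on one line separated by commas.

wefobu, nojot

The suffix is conditioned by the final sound: -ot when the stem ends in a consonant (*weutoj*, *fidun*, *niok*); -bu when the stem ends in a vowel (*fedfimvu*, *go*).
*wefo* — final sound /o/ (a vowel) → -bu → *wefobu*.
Since the final sound of *noj* is /j/ (a consonant), it takes -ot, giving *nojot*.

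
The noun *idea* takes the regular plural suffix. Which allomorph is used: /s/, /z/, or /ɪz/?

/z/

The stem *idea* ends in a voiced non-sibilant sound.
The plural suffix surfaces as /ɪz/ after sibilants, /s/ after other voiceless consonants, and /z/ after other voiced sounds.
So the plural -s on *idea* is pronounced /z/.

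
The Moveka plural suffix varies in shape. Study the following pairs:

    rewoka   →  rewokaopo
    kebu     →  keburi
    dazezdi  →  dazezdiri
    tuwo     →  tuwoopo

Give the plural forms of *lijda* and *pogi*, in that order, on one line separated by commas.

lijdaopo, pogiri

The suffix is conditioned by the last vowel: -ri when the last vowel of the stem is a high vowel (*kebu*, *dazezdi*); -opo when the last vowel of the stem is a non-high vowel (*rewoka*, *tuwo*).
The last vowel of *lijda* is /a/, which is a non-high vowel, so the suffix is -opo, giving *lijdaopo*.
*pogi* — last vowel /i/ (a high vowel) → -ri → *pogiri*.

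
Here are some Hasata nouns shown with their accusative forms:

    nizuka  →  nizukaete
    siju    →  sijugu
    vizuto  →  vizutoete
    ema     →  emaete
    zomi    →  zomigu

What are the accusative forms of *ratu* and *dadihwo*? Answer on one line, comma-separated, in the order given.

ratugu, dadihwoete

The pattern is height harmony: -gu when the last vowel of the stem is a high vowel (*siju*, *zomi*); -ete when the last vowel of the stem is a non-high vowel (*nizuka*, *vizuto*, *ema*).
The last vowel of *ratu* is /u/, which is a high vowel, so the suffix is -gu, giving *ratugu*.
Since the last vowel of *dadihwo* is /o/ (a non-high vowel), it takes -ete, giving *dadihwoete*.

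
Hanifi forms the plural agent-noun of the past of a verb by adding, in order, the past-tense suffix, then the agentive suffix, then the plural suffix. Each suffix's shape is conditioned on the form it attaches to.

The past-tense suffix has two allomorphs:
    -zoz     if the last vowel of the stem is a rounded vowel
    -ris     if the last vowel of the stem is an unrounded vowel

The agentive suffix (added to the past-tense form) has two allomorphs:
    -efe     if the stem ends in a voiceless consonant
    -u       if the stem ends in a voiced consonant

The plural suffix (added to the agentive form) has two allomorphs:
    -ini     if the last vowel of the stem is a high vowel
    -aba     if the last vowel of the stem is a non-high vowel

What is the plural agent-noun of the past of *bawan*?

The last vowel of *bawan* is /a/, which is an unrounded vowel, so the past-tense suffix is -ris, giving *bawanris*.
The final consonant of the past-tense form *bawanris* is /s/, which is voiceless, so the agentive suffix is -efe, giving *bawanrisefe*.
Since the last vowel of the agentive form *bawanrisefe* is /e/ (a non-high vowel), it takes -aba, giving *bawanrisefeaba*.

bawanrisefeaba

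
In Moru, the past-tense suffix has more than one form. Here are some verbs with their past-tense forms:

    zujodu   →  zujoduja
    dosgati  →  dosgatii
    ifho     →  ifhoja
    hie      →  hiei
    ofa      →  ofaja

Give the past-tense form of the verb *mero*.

The alternation tracks the last vowel of the stem — -i when the last vowel of the stem is a front vowel (*dosgati*, *hie*); -ja when the last vowel of the stem is a back vowel (*zujodu*, *ifho*, *ofa*).
*mero* — last vowel /o/ (a back vowel) → -ja → *meroja*.

meroja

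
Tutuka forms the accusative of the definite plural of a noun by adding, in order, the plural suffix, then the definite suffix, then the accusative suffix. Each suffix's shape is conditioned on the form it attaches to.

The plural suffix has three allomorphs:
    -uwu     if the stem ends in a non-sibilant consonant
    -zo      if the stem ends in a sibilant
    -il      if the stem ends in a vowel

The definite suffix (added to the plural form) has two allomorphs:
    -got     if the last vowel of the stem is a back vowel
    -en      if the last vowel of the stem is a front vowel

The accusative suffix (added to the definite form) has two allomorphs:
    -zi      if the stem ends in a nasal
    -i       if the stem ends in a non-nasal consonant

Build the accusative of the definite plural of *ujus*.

ujuszogoti

*ujus*: final sound = /s/, a sibilant → -zo → *ujuszo*.
Since the last vowel of the plural form *ujuszo* is /o/ (a back vowel), it takes -got, giving *ujuszogot*.
Since the final consonant of the definite form *ujuszogot* is /t/ (non-nasal), it takes -i, giving *ujuszogoti*.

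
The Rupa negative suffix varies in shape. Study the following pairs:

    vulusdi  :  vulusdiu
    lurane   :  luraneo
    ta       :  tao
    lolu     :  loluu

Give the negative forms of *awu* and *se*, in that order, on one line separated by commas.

awuu, seo

The suffix is conditioned by the last vowel: -u when the last vowel of the stem is a high vowel (*vulusdi*, *lolu*); -o when the last vowel of the stem is a non-high vowel (*lurane*, *ta*).
*awu*: last vowel = /u/, a high vowel → -u → *awuu*.
*se* — last vowel /e/ (a non-high vowel) → -o → *seo*.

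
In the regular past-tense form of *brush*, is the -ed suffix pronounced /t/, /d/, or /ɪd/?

The stem *brush* ends in a voiceless consonant other than /t/.
The -ed suffix is realized as /ɪd/ after /t, d/; as /t/ after other voiceless consonants; and as /d/ after other voiced sounds.
So -ed on *brush* is pronounced /t/.

/t/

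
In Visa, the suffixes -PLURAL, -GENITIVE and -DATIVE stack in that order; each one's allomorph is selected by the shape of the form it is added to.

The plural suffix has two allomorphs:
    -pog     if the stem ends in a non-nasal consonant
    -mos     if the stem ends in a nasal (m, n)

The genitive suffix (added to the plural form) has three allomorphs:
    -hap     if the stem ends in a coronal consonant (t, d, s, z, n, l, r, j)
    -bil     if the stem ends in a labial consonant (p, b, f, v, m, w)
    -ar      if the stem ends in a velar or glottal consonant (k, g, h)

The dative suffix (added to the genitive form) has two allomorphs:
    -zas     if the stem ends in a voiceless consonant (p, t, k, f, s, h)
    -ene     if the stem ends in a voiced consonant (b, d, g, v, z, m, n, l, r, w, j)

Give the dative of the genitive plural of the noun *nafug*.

*nafug* — final consonant /g/ (non-nasal) → -pog → *nafugpog*.
The final consonant of the plural form *nafugpog* is /g/, which is velar/glottal, so the genitive suffix is -ar, giving *nafugpogar*.
The genitive form *nafugpogar*: final consonant = /r/, voiced → -ene → *nafugpogarene*.

nafugpogarene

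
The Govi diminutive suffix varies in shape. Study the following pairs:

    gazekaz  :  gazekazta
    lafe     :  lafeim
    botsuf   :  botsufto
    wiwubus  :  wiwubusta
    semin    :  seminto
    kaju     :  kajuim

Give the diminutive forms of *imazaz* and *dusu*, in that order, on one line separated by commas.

imazazta, dusuim

The alternation tracks the final sound of the stem — -ta when the stem ends in a sibilant (*gazekaz*, *wiwubus*); -to when the stem ends in a non-sibilant consonant (*botsuf*, *semin*); -im when the stem ends in a vowel (*lafe*, *kaju*).
*imazaz*: final sound = /z/, a sibilant → -ta → *imazazta*.
Since the final sound of *dusu* is /u/ (a vowel), it takes -im, giving *dusuim*.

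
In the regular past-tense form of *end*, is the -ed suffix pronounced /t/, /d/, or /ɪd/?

/ɪd/

The stem *end* ends in /t/ or /d/.
The -ed suffix is realized as /ɪd/ after /t, d/; as /t/ after other voiceless consonants; and as /d/ after other voiced sounds.
So -ed on *end* is pronounced /ɪd/.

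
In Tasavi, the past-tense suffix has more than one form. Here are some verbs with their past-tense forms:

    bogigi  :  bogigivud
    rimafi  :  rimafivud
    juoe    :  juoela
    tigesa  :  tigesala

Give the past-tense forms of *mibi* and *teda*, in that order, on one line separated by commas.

mibivud, tedala

Looking at the last vowel of each stem: -vud when the last vowel of the stem is a high vowel (*bogigi*, *rimafi*); -la when the last vowel of the stem is a non-high vowel (*juoe*, *tigesa*).
Since the last vowel of *mibi* is /i/ (a high vowel), it takes -vud, giving *mibivud*.
The last vowel of *teda* is /a/, which is a non-high vowel, so the suffix is -la, giving *tedala*.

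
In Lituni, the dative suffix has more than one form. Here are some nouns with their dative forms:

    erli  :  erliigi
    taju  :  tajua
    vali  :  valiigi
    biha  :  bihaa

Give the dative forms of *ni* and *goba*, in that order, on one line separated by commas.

niigi, gobaa

Looking at the last vowel of each stem: -igi when the last vowel of the stem is a front vowel (*erli*, *vali*); -a when the last vowel of the stem is a back vowel (*taju*, *biha*).
*ni*: last vowel = /i/, a front vowel → -igi → *niigi*.
Since the last vowel of *goba* is /a/ (a back vowel), it takes -a, giving *gobaa*.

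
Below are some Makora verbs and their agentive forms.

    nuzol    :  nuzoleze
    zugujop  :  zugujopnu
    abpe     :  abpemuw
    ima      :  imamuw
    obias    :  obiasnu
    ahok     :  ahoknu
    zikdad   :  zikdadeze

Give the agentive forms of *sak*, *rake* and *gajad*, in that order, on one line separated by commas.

The alternation tracks the final sound of the stem — -nu when the stem ends in a voiceless consonant (*zugujop*, *obias*, *ahok*); -eze when the stem ends in a voiced consonant (*nuzol*, *zikdad*); -muw when the stem ends in a vowel (*abpe*, *ima*).
Since the final sound of *sak* is /k/ (a voiceless consonant), it takes -nu, giving *saknu*.
*rake*: final sound = /e/, a vowel → -muw → *rakemuw*.
*gajad*: final sound = /d/, a voiced consonant → -eze → *gajadeze*.

saknu, rakemuw, gajadeze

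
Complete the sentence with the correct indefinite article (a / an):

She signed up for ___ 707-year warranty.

The indefinite article is chosen by the initial *sound* of the following word, not its spelling.
The number *707* is spoken "seven hundred …", beginning with /ˈsɛvən/ — a consonant sound.
So the article is *a*: She signed up for a 707-year warranty.

a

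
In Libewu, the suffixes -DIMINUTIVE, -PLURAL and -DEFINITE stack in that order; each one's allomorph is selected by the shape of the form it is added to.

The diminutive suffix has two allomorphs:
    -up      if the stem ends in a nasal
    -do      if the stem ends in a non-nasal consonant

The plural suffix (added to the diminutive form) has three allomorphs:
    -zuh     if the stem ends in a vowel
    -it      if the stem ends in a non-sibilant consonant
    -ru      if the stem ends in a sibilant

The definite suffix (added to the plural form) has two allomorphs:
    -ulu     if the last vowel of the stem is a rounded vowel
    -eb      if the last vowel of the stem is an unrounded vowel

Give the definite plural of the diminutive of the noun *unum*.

unumupiteb

The final consonant of *unum* is /m/, which is a nasal, so the diminutive suffix is -up, giving *unumup*.
The diminutive form *unumup* — final sound /p/ (a non-sibilant consonant) → -it → *unumupit*.
The plural form *unumupit*: last vowel = /i/, an unrounded vowel → -eb → *unumupiteb*.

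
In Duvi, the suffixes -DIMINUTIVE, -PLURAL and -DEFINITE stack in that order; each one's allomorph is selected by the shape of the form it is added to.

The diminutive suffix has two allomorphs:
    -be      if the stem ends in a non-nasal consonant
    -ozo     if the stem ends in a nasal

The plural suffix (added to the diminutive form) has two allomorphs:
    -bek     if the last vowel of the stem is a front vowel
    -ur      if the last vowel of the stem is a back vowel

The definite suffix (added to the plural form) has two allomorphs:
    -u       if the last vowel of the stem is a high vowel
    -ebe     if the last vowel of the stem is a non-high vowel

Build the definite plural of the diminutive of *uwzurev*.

uwzurevbebekebe

The final consonant of *uwzurev* is /v/, which is non-nasal, so the diminutive suffix is -be, giving *uwzurevbe*.
The last vowel of the diminutive form *uwzurevbe* is /e/, which is a front vowel, so the plural suffix is -bek, giving *uwzurevbebek*.
The last vowel of the plural form *uwzurevbebek* is /e/, which is a non-high vowel, so the definite suffix is -ebe, giving *uwzurevbebekebe*.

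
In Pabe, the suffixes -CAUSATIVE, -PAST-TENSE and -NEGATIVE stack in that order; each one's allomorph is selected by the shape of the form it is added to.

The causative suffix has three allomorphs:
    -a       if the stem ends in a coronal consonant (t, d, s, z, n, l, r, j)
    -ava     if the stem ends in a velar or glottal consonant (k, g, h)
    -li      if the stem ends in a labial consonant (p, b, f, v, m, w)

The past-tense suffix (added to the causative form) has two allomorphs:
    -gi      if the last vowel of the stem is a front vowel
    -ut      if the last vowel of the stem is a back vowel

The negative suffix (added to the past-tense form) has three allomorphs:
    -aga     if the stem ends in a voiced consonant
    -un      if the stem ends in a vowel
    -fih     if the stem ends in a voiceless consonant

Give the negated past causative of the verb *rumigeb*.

rumigebligiun

The final consonant of *rumigeb* is /b/, which is labial, so the causative suffix is -li, giving *rumigebli*.
The causative form *rumigebli*: last vowel = /i/, a front vowel → -gi → *rumigebligi*.
The final sound of the past-tense form *rumigebligi* is /i/, which is a vowel, so the negative suffix is -un, giving *rumigebligiun*.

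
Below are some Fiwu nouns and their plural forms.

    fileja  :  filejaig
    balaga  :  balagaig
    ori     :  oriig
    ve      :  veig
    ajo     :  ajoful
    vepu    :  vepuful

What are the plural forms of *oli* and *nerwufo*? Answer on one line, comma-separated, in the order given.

Looking at the last vowel of each stem: -ful when the last vowel of the stem is a rounded vowel (*ajo*, *vepu*); -ig when the last vowel of the stem is an unrounded vowel (*fileja*, *balaga*, *ori*, *ve*).
Since the last vowel of *oli* is /i/ (an unrounded vowel), it takes -ig, giving *oliig*.
Since the last vowel of *nerwufo* is /o/ (a rounded vowel), it takes -ful, giving *nerwufoful*.

oliig, nerwufoful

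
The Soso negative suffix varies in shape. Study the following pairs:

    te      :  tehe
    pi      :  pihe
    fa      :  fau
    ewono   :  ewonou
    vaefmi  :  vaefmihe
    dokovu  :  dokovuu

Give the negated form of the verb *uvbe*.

uvbehe

Looking at the last vowel of each stem: -he when the last vowel of the stem is a front vowel (*te*, *pi*, *vaefmi*); -u when the last vowel of the stem is a back vowel (*fa*, *ewono*, *dokovu*).
Since the last vowel of *uvbe* is /e/ (a front vowel), it takes -he, giving *uvbehe*.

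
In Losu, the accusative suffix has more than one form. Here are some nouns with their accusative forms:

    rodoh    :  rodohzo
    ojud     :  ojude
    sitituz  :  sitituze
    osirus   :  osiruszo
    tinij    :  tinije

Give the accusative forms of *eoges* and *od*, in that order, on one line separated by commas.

The pattern is voicing of the final consonant: -zo when the stem ends in a voiceless consonant (*rodoh*, *osirus*); -e when the stem ends in a voiced consonant (*ojud*, *sitituz*, *tinij*).
The final consonant of *eoges* is /s/, which is voiceless, so the suffix is -zo, giving *eogeszo*.
Since the final consonant of *od* is /d/ (voiced), it takes -e, giving *ode*.

eogeszo, ode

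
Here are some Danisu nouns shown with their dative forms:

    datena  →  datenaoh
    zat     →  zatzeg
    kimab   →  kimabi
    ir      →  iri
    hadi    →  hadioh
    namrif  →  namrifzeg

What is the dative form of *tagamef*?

tagamefzeg

The suffix is conditioned by the final sound: -zeg when the stem ends in a voiceless consonant (*zat*, *namrif*); -i when the stem ends in a voiced consonant (*kimab*, *ir*); -oh when the stem ends in a vowel (*datena*, *hadi*).
The final sound of *tagamef* is /f/, which is a voiceless consonant, so the suffix is -zeg, giving *tagamefzeg*.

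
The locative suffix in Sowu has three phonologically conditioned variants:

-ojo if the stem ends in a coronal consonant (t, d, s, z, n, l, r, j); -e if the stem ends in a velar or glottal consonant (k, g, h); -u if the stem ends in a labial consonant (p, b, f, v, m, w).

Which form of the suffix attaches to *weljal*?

The final consonant of *weljal* is /l/, which is coronal, so the suffix is -ojo.

-ojo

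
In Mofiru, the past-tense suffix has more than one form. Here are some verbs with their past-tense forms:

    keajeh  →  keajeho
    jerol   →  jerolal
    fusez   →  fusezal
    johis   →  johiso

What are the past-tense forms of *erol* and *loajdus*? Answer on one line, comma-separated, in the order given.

The alternation tracks the final consonant of the stem — -o when the stem ends in a voiceless consonant (*keajeh*, *johis*); -al when the stem ends in a voiced consonant (*jerol*, *fusez*).
*erol* — final consonant /l/ (voiced) → -al → *erolal*.
Since the final consonant of *loajdus* is /s/ (voiceless), it takes -o, giving *loajduso*.

erolal, loajduso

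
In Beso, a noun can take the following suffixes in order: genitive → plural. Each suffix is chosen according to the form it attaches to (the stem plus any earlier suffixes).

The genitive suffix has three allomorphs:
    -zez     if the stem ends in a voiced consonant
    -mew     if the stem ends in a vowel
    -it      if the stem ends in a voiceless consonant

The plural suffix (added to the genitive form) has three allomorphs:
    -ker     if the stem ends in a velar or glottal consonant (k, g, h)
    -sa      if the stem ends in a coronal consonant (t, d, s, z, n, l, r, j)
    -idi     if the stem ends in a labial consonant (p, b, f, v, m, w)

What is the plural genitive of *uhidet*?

uhidetitsa

Since the final sound of *uhidet* is /t/ (a voiceless consonant), it takes -it, giving *uhidetit*.
The final consonant of the genitive form *uhidetit* is /t/, which is coronal, so the plural suffix is -sa, giving *uhidetitsa*.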